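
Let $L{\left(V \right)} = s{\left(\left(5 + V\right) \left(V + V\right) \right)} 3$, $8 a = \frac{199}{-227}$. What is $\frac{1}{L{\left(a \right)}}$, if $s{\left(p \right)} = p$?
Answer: $- \frac{1648928}{5301957} \approx -0.311$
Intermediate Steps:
$a = - \frac{199}{1816}$ ($a = \frac{199 \frac{1}{-227}}{8} = \frac{199 \left(- \frac{1}{227}\right)}{8} = \frac{1}{8} \left(- \frac{199}{227}\right) = - \frac{199}{1816} \approx -0.10958$)
$L{\left(V \right)} = 6 V \left(5 + V\right)$ ($L{\left(V \right)} = \left(5 + V\right) \left(V + V\right) 3 = \left(5 + V\right) 2 V 3 = 2 V \left(5 + V\right) 3 = 6 V \left(5 + V\right)$)
$\frac{1}{L{\left(a \right)}} = \frac{1}{6 \left(- \frac{199}{1816}\right) \left(5 - \frac{199}{1816}\right)} = \frac{1}{6 \left(- \frac{199}{1816}\right) \frac{8881}{1816}} = \frac{1}{- \frac{5301957}{1648928}} = - \frac{1648928}{5301957}$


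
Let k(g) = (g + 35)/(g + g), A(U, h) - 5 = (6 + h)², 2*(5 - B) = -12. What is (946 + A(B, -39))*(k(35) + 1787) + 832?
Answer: 3648352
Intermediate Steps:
B = 11 (B = 5 - ½*(-12) = 5 + 6 = 11)
A(U, h) = 5 + (6 + h)²
k(g) = (35 + g)/(2*g) (k(g) = (35 + g)/((2*g)) = (35 + g)*(1/(2*g)) = (35 + g)/(2*g))
(946 + A(B, -39))*(k(35) + 1787) + 832 = (946 + (5 + (6 - 39)²))*((½)*(35 + 35)/35 + 1787) + 832 = (946 + (5 + (-33)²))*((½)*(1/35)*70 + 1787) + 832 = (946 + (5 + 1089))*(1 + 1787) + 832 = (946 + 1094)*1788 + 832 = 2040*1788 + 832 = 3647520 + 832 = 3648352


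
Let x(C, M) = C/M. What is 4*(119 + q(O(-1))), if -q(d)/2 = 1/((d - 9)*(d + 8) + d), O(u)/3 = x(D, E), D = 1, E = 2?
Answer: 132836/279 ≈ 476.11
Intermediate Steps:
O(u) = 3/2 (O(u) = 3*(1/2) = 3*(1*(½)) = 3*(½) = 3/2)
q(d) = -2/(d + (-9 + d)*(8 + d)) (q(d) = -2/((d - 9)*(d + 8) + d) = -2/((-9 + d)*(8 + d) + d) = -2/(d + (-9 + d)*(8 + d)))
4*(119 + q(O(-1))) = 4*(119 - 2/(-72 + (3/2)²)) = 4*(119 - 2/(-72 + 9/4)) = 4*(119 - 2/(-279/4)) = 4*(119 - 2*(-4/279)) = 4*(119 + 8/279) = 4*(33209/279) = 132836/279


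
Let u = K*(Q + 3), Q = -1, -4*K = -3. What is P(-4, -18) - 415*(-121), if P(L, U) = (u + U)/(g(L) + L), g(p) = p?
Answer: 803473/16 ≈ 50217.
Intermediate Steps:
K = 3/4 (K = -1/4*(-3) = 3/4 ≈ 0.75000)
u = 3/2 (u = 3*(-1 + 3)/4 = (3/4)*2 = 3/2 ≈ 1.5000)
P(L, U) = (3/2 + U)/(2*L) (P(L, U) = (3/2 + U)/(L + L) = (3/2 + U)/((2*L)) = (3/2 + U)*(1/(2*L)) = (3/2 + U)/(2*L))
P(-4, -18) - 415*(-121) = (1/4)*(3 + 2*(-18))/(-4) - 415*(-121) = (1/4)*(-1/4)*(3 - 36) + 50215 = (1/4)*(-1/4)*(-33) + 50215 = 33/16 + 50215 = 803473/16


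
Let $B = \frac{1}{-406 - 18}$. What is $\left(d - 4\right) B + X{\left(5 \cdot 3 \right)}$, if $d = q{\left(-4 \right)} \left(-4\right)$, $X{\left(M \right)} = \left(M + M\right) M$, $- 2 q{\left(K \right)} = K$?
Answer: $\frac{47703}{106} \approx 450.03$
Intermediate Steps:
$q{\left(K \right)} = - \frac{K}{2}$
$X{\left(M \right)} = 2 M^{2}$ ($X{\left(M \right)} = 2 M M = 2 M^{2}$)
$B = - \frac{1}{424}$ ($B = \frac{1}{-424} = - \frac{1}{424} \approx -0.0023585$)
$d = -8$ ($d = \left(- \frac{1}{2}\right) \left(-4\right) \left(-4\right) = 2 \left(-4\right) = -8$)
$\left(d - 4\right) B + X{\left(5 \cdot 3 \right)} = \left(-8 - 4\right) \left(- \frac{1}{424}\right) + 2 \left(5 \cdot 3\right)^{2} = \left(-12\right) \left(- \frac{1}{424}\right) + 2 \cdot 15^{2} = \frac{3}{106} + 2 \cdot 225 = \frac{3}{106} + 450 = \frac{47703}{106}$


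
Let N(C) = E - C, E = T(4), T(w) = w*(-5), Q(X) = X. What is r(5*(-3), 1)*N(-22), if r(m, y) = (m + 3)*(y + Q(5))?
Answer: -144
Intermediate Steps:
T(w) = -5*w
E = -20 (E = -5*4 = -20)
r(m, y) = (3 + m)*(5 + y) (r(m, y) = (m + 3)*(y + 5) = (3 + m)*(5 + y))
N(C) = -20 - C
r(5*(-3), 1)*N(-22) = (15 + 3*1 + 5*(5*(-3)) + (5*(-3))*1)*(-20 - 1*(-22)) = (15 + 3 + 5*(-15) - 15*1)*(-20 + 22) = (15 + 3 - 75 - 15)*2 = -72*2 = -144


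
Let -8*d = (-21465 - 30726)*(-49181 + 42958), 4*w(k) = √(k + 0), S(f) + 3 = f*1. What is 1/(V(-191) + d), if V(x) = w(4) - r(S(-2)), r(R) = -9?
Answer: -8/324784517 ≈ -2.4632e-8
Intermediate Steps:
S(f) = -3 + f (S(f) = -3 + f*1 = -3 + f)
w(k) = √k/4 (w(k) = √(k + 0)/4 = √k/4)
V(x) = 19/2 (V(x) = √4/4 - 1*(-9) = (¼)*2 + 9 = ½ + 9 = 19/2)
d = -324784593/8 (d = -(-21465 - 30726)*(-49181 + 42958)/8 = -(-52191)*(-6223)/8 = -⅛*324784593 = -324784593/8 ≈ -4.0598e+7)
1/(V(-191) + d) = 1/(19/2 - 324784593/8) = 1/(-324784517/8) = -8/324784517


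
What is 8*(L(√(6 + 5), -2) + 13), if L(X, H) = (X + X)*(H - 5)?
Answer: 104 - 112*√11 ≈ -267.46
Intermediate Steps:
L(X, H) = 2*X*(-5 + H) (L(X, H) = (2*X)*(-5 + H) = 2*X*(-5 + H))
8*(L(√(6 + 5), -2) + 13) = 8*(2*√(6 + 5)*(-5 - 2) + 13) = 8*(2*√11*(-7) + 13) = 8*(-14*√11 + 13) = 8*(13 - 14*√11) = 104 - 112*√11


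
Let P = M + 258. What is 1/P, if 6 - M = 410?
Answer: -1/146 ≈ -0.0068493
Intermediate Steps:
M = -404 (M = 6 - 1*410 = 6 - 410 = -404)
P = -146 (P = -404 + 258 = -146)
1/P = 1/(-146) = -1/146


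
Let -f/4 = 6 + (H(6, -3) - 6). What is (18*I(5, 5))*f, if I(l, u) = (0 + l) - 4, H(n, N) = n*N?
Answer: 1296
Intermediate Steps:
H(n, N) = N*n
I(l, u) = -4 + l (I(l, u) = l - 4 = -4 + l)
f = 72 (f = -4*(6 + (-3*6 - 6)) = -4*(6 + (-18 - 6)) = -4*(6 - 24) = -4*(-18) = 72)
(18*I(5, 5))*f = (18*(-4 + 5))*72 = (18*1)*72 = 18*72 = 1296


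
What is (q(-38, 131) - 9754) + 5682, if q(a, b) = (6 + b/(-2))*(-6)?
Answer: -3715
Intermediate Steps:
q(a, b) = -36 + 3*b (q(a, b) = (6 + b*(-1/2))*(-6) = (6 - b/2)*(-6) = -36 + 3*b)
(q(-38, 131) - 9754) + 5682 = ((-36 + 3*131) - 9754) + 5682 = ((-36 + 393) - 9754) + 5682 = (357 - 9754) + 5682 = -9397 + 5682 = -3715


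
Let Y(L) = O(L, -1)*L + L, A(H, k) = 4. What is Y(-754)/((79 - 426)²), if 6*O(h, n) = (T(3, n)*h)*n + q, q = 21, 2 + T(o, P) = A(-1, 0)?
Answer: -578695/361227 ≈ -1.6020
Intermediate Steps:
T(o, P) = 2 (T(o, P) = -2 + 4 = 2)
O(h, n) = 7/2 + h*n/3 (O(h, n) = ((2*h)*n + 21)/6 = (2*h*n + 21)/6 = (21 + 2*h*n)/6 = 7/2 + h*n/3)
Y(L) = L + L*(7/2 - L/3) (Y(L) = (7/2 + (⅓)*L*(-1))*L + L = (7/2 - L/3)*L + L = L*(7/2 - L/3) + L = L + L*(7/2 - L/3))
Y(-754)/((79 - 426)²) = ((⅙)*(-754)*(27 - 2*(-754)))/((79 - 426)²) = ((⅙)*(-754)*(27 + 1508))/((-347)²) = ((⅙)*(-754)*1535)/120409 = -578695/3*1/120409 = -578695/361227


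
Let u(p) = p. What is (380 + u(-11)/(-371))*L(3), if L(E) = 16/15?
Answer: 751952/1855 ≈ 405.36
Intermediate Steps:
L(E) = 16/15 (L(E) = 16*(1/15) = 16/15)
(380 + u(-11)/(-371))*L(3) = (380 - 11/(-371))*(16/15) = (380 - 11*(-1/371))*(16/15) = (380 + 11/371)*(16/15) = (140991/371)*(16/15) = 751952/1855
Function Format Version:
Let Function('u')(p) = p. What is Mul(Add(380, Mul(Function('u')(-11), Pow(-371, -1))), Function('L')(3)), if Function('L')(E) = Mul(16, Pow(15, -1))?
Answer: Rational(751952, 1855) ≈ 405.36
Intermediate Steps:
Function('L')(E) = Rational(16, 15) (Function('L')(E) = Mul(16, Rational(1, 15)) = Rational(16, 15))
Mul(Add(380, Mul(Function('u')(-11), Pow(-371, -1))), Function('L')(3)) = Mul(Add(380, Mul(-11, Pow(-371, -1))), Rational(16, 15)) = Mul(Add(380, Mul(-11, Rational(-1, 371))), Rational(16, 15)) = Mul(Add(380, Rational(11, 371)), Rational(16, 15)) = Mul(Rational(140991, 371), Rational(16, 15)) = Rational(751952, 1855)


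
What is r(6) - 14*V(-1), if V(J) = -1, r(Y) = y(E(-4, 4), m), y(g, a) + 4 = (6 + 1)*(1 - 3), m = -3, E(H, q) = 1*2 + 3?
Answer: -4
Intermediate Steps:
E(H, q) = 5 (E(H, q) = 2 + 3 = 5)
y(g, a) = -18 (y(g, a) = -4 + (6 + 1)*(1 - 3) = -4 + 7*(-2) = -4 - 14 = -18)
r(Y) = -18
r(6) - 14*V(-1) = -18 - 14*(-1) = -18 + 14 = -4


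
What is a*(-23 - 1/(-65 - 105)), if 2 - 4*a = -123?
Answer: -97725/136 ≈ -718.57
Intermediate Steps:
a = 125/4 (a = ½ - ¼*(-123) = ½ + 123/4 = 125/4 ≈ 31.250)
a*(-23 - 1/(-65 - 105)) = 125*(-23 - 1/(-65 - 105))/4 = 125*(-23 - 1/(-170))/4 = 125*(-23 - 1*(-1/170))/4 = 125*(-23 + 1/170)/4 = (125/4)*(-3909/170) = -97725/136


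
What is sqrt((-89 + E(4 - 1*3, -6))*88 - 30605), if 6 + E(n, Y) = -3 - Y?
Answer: 13*I*sqrt(229) ≈ 196.73*I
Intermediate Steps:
E(n, Y) = -9 - Y (E(n, Y) = -6 + (-3 - Y) = -9 - Y)
sqrt((-89 + E(4 - 1*3, -6))*88 - 30605) = sqrt((-89 + (-9 - 1*(-6)))*88 - 30605) = sqrt((-89 + (-9 + 6))*88 - 30605) = sqrt((-89 - 3)*88 - 30605) = sqrt(-92*88 - 30605) = sqrt(-8096 - 30605) = sqrt(-38701) = 13*I*sqrt(229)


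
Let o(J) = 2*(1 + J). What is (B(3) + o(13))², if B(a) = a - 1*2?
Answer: 841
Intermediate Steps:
B(a) = -2 + a (B(a) = a - 2 = -2 + a)
o(J) = 2 + 2*J
(B(3) + o(13))² = ((-2 + 3) + (2 + 2*13))² = (1 + (2 + 26))² = (1 + 28)² = 29² = 841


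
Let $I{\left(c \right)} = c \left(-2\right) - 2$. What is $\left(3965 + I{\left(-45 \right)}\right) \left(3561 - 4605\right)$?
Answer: $-4231332$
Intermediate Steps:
$I{\left(c \right)} = -2 - 2 c$ ($I{\left(c \right)} = - 2 c - 2 = -2 - 2 c$)
$\left(3965 + I{\left(-45 \right)}\right) \left(3561 - 4605\right) = \left(3965 - -88\right) \left(3561 - 4605\right) = \left(3965 + \left(-2 + 90\right)\right) \left(-1044\right) = \left(3965 + 88\right) \left(-1044\right) = 4053 \left(-1044\right) = -4231332$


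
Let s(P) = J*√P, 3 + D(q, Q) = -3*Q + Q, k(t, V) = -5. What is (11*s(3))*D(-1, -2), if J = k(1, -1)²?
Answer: 275*√3 ≈ 476.31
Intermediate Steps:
D(q, Q) = -3 - 2*Q (D(q, Q) = -3 + (-3*Q + Q) = -3 - 2*Q)
J = 25 (J = (-5)² = 25)
s(P) = 25*√P
(11*s(3))*D(-1, -2) = (11*(25*√3))*(-3 - 2*(-2)) = (275*√3)*(-3 + 4) = (275*√3)*1 = 275*√3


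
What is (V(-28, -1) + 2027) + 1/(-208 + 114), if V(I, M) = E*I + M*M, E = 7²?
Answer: 61663/94 ≈ 655.99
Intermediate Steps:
E = 49
V(I, M) = M² + 49*I (V(I, M) = 49*I + M*M = 49*I + M² = M² + 49*I)
(V(-28, -1) + 2027) + 1/(-208 + 114) = (((-1)² + 49*(-28)) + 2027) + 1/(-208 + 114) = ((1 - 1372) + 2027) + 1/(-94) = (-1371 + 2027) - 1/94 = 656 - 1/94 = 61663/94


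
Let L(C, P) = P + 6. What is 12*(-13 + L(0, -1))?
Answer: -96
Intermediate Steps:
L(C, P) = 6 + P
12*(-13 + L(0, -1)) = 12*(-13 + (6 - 1)) = 12*(-13 + 5) = 12*(-8) = -96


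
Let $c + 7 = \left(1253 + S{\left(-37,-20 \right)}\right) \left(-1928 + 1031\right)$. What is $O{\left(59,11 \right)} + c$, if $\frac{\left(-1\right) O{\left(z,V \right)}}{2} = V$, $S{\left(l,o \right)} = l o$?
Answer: $-1787750$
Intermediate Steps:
$c = -1787728$ ($c = -7 + \left(1253 - -740\right) \left(-1928 + 1031\right) = -7 + \left(1253 + 740\right) \left(-897\right) = -7 + 1993 \left(-897\right) = -7 - 1787721 = -1787728$)
$O{\left(z,V \right)} = - 2 V$
$O{\left(59,11 \right)} + c = \left(-2\right) 11 - 1787728 = -22 - 1787728 = -1787750$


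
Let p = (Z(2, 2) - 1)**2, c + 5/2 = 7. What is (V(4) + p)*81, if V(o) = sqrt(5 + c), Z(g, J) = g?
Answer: 81 + 81*sqrt(38)/2 ≈ 330.66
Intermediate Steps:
c = 9/2 (c = -5/2 + 7 = 9/2 ≈ 4.5000)
p = 1 (p = (2 - 1)**2 = 1**2 = 1)
V(o) = sqrt(38)/2 (V(o) = sqrt(5 + 9/2) = sqrt(19/2) = sqrt(38)/2)
(V(4) + p)*81 = (sqrt(38)/2 + 1)*81 = (1 + sqrt(38)/2)*81 = 81 + 81*sqrt(38)/2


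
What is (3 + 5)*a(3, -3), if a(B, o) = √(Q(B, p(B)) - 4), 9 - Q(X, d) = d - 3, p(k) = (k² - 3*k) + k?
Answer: 8*√5 ≈ 17.889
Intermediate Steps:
p(k) = k² - 2*k
Q(X, d) = 12 - d (Q(X, d) = 9 - (d - 3) = 9 - (-3 + d) = 9 + (3 - d) = 12 - d)
a(B, o) = √(8 - B*(-2 + B)) (a(B, o) = √((12 - B*(-2 + B)) - 4) = √(8 - B*(-2 + B)))
(3 + 5)*a(3, -3) = (3 + 5)*√(8 - 1*3*(-2 + 3)) = 8*√(8 - 1*3*1) = 8*√(8 - 3) = 8*√5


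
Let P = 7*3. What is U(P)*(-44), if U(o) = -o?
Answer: 924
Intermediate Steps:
P = 21
U(P)*(-44) = -1*21*(-44) = -21*(-44) = 924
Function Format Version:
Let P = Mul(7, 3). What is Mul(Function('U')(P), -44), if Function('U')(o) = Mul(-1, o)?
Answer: 924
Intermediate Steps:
P = 21
Mul(Function('U')(P), -44) = Mul(Mul(-1, 21), -44) = Mul(-21, -44) = 924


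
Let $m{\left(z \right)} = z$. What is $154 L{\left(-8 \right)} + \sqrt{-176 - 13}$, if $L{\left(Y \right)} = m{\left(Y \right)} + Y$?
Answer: $-2464 + 3 i \sqrt{21} \approx -2464.0 + 13.748 i$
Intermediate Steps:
$L{\left(Y \right)} = 2 Y$ ($L{\left(Y \right)} = Y + Y = 2 Y$)
$154 L{\left(-8 \right)} + \sqrt{-176 - 13} = 154 \cdot 2 \left(-8\right) + \sqrt{-176 - 13} = 154 \left(-16\right) + \sqrt{-189} = -2464 + 3 i \sqrt{21}$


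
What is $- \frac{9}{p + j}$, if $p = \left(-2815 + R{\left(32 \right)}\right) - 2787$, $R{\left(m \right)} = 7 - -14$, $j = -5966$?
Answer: $\frac{1}{1283} \approx 0.00077942$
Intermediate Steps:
$R{\left(m \right)} = 21$ ($R{\left(m \right)} = 7 + 14 = 21$)
$p = -5581$ ($p = \left(-2815 + 21\right) - 2787 = -2794 - 2787 = -5581$)
$- \frac{9}{p + j} = - \frac{9}{-5581 - 5966} = - \frac{9}{-11547} = \left(-9\right) \left(- \frac{1}{11547}\right) = \frac{1}{1283}$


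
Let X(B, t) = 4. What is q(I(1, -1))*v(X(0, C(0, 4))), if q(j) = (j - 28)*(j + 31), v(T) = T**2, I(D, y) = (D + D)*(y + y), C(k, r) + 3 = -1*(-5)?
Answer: -13824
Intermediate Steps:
C(k, r) = 2 (C(k, r) = -3 - 1*(-5) = -3 + 5 = 2)
I(D, y) = 4*D*y (I(D, y) = (2*D)*(2*y) = 4*D*y)
q(j) = (-28 + j)*(31 + j)
q(I(1, -1))*v(X(0, C(0, 4))) = (-868 + (4*1*(-1))**2 + 3*(4*1*(-1)))*4**2 = (-868 + (-4)**2 + 3*(-4))*16 = (-868 + 16 - 12)*16 = -864*16 = -13824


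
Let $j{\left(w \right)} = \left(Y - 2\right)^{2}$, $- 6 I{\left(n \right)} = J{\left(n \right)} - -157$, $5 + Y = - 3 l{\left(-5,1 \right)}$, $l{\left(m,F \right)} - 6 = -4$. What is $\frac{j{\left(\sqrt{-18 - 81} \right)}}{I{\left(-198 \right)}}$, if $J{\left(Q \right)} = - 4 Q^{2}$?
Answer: $\frac{1014}{156659} \approx 0.0064727$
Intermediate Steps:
$l{\left(m,F \right)} = 2$ ($l{\left(m,F \right)} = 6 - 4 = 2$)
$Y = -11$ ($Y = -5 - 6 = -11$)
$I{\left(n \right)} = - \frac{157}{6} + \frac{2 n^{2}}{3}$ ($I{\left(n \right)} = - \frac{- 4 n^{2} - -157}{6} = - \frac{- 4 n^{2} + 157}{6} = - \frac{157 - 4 n^{2}}{6} = - \frac{157}{6} + \frac{2 n^{2}}{3}$)
$j{\left(w \right)} = 169$ ($j{\left(w \right)} = \left(-11 - 2\right)^{2} = \left(-13\right)^{2} = 169$)
$\frac{j{\left(\sqrt{-18 - 81} \right)}}{I{\left(-198 \right)}} = \frac{169}{- \frac{157}{6} + \frac{2 \left(-198\right)^{2}}{3}} = \frac{169}{- \frac{157}{6} + \frac{2}{3} \cdot 39204} = \frac{169}{- \frac{157}{6} + 26136} = \frac{169}{\frac{156659}{6}} = 169 \cdot \frac{6}{156659} = \frac{1014}{156659}$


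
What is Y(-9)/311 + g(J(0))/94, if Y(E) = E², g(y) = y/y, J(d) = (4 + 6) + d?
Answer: 7925/29234 ≈ 0.27109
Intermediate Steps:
J(d) = 10 + d
g(y) = 1
Y(-9)/311 + g(J(0))/94 = (-9)²/311 + 1/94 = 81*(1/311) + 1*(1/94) = 81/311 + 1/94 = 7925/29234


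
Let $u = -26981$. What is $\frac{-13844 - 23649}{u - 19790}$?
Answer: $\frac{37493}{46771} \approx 0.80163$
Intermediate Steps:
$\frac{-13844 - 23649}{u - 19790} = \frac{-13844 - 23649}{-26981 - 19790} = - \frac{37493}{-46771} = \left(-37493\right) \left(- \frac{1}{46771}\right) = \frac{37493}{46771}$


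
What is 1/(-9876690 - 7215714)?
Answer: -1/17092404 ≈ -5.8506e-8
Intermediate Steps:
1/(-9876690 - 7215714) = 1/(-17092404) = -1/17092404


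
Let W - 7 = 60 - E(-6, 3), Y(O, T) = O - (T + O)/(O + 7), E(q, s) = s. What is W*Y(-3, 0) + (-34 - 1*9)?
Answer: -187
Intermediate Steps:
Y(O, T) = O - (O + T)/(7 + O)
W = 64 (W = 7 + (60 - 1*3) = 7 + (60 - 3) = 7 + 57 = 64)
W*Y(-3, 0) + (-34 - 1*9) = 64*(((-3)² - 1*0 + 6*(-3))/(7 - 3)) + (-34 - 1*9) = 64*((9 + 0 - 18)/4) + (-34 - 9) = 64*((¼)*(-9)) - 43 = 64*(-9/4) - 43 = -144 - 43 = -187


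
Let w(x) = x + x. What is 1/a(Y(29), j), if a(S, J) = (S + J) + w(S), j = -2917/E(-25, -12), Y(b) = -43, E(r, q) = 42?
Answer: -42/8335 ≈ -0.0050390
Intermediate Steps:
w(x) = 2*x
j = -2917/42 ≈ -69.452
a(S, J) = J + 3*S (a(S, J) = (S + J) + 2*S = (J + S) + 2*S = J + 3*S)
1/a(Y(29), j) = 1/(-2917/42 + 3*(-43)) = 1/(-2917/42 - 129) = 1/(-8335/42) = -42/8335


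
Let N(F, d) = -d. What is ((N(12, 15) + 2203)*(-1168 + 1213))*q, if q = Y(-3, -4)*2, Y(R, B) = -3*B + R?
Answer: 1772280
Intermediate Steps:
Y(R, B) = R - 3*B
q = 18 (q = (-3 - 3*(-4))*2 = (-3 + 12)*2 = 9*2 = 18)
((N(12, 15) + 2203)*(-1168 + 1213))*q = ((-1*15 + 2203)*(-1168 + 1213))*18 = ((-15 + 2203)*45)*18 = (2188*45)*18 = 98460*18 = 1772280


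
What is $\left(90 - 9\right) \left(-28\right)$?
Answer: $-2268$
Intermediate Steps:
$\left(90 - 9\right) \left(-28\right) = 81 \left(-28\right) = -2268$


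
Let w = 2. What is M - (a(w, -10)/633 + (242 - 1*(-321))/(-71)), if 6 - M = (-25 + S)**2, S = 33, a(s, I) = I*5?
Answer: -2246765/44943 ≈ -49.991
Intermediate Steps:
a(s, I) = 5*I
M = -58 (M = 6 - (-25 + 33)**2 = 6 - 1*8**2 = 6 - 1*64 = 6 - 64 = -58)
M - (a(w, -10)/633 + (242 - 1*(-321))/(-71)) = -58 - ((5*(-10))/633 + (242 - 1*(-321))/(-71)) = -58 - (-50*1/633 + (242 + 321)*(-1/71)) = -58 - (-50/633 + 563*(-1/71)) = -58 - (-50/633 - 563/71) = -58 - 1*(-359929/44943) = -58 + 359929/44943 = -2246765/44943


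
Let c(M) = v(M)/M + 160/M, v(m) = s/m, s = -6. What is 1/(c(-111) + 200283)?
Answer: 1369/274185453 ≈ 4.9930e-6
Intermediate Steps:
v(m) = -6/m
c(M) = -6/M² + 160/M (c(M) = (-6/M)/M + 160/M = -6/M² + 160/M)
1/(c(-111) + 200283) = 1/(2*(-3 + 80*(-111))/(-111)² + 200283) = 1/(2*(1/12321)*(-3 - 8880) + 200283) = 1/(2*(1/12321)*(-8883) + 200283) = 1/(-1974/1369 + 200283) = 1/(274185453/1369) = 1369/274185453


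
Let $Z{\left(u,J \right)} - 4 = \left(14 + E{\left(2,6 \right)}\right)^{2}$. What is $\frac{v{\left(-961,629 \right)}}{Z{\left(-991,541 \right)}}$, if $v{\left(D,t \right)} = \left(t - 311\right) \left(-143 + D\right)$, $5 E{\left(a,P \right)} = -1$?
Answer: $- \frac{8776800}{4861} \approx -1805.6$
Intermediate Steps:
$E{\left(a,P \right)} = - \frac{1}{5}$ ($E{\left(a,P \right)} = \frac{1}{5} \left(-1\right) = - \frac{1}{5}$)
$Z{\left(u,J \right)} = \frac{4861}{25}$ ($Z{\left(u,J \right)} = 4 + \left(14 - \frac{1}{5}\right)^{2} = 4 + \left(\frac{69}{5}\right)^{2} = 4 + \frac{4761}{25} = \frac{4861}{25}$)
$v{\left(D,t \right)} = \left(-311 + t\right) \left(-143 + D\right)$
$\frac{v{\left(-961,629 \right)}}{Z{\left(-991,541 \right)}} = \frac{44473 - -298871 - 89947 - 604469}{\frac{4861}{25}} = \left(44473 + 298871 - 89947 - 604469\right) \frac{25}{4861} = \left(-351072\right) \frac{25}{4861} = - \frac{8776800}{4861}$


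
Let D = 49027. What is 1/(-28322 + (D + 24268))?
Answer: 1/44973 ≈ 2.2236e-5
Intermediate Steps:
1/(-28322 + (D + 24268)) = 1/(-28322 + (49027 + 24268)) = 1/(-28322 + 73295) = 1/44973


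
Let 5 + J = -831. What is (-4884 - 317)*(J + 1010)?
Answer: -904974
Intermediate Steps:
J = -836 (J = -5 - 831 = -836)
(-4884 - 317)*(J + 1010) = (-4884 - 317)*(-836 + 1010) = -5201*174 = -904974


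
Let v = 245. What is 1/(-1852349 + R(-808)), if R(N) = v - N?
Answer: -1/1851296 ≈ -5.4016e-7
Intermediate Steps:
R(N) = 245 - N
1/(-1852349 + R(-808)) = 1/(-1852349 + (245 - 1*(-808))) = 1/(-1852349 + (245 + 808)) = 1/(-1852349 + 1053) = 1/(-1851296) = -1/1851296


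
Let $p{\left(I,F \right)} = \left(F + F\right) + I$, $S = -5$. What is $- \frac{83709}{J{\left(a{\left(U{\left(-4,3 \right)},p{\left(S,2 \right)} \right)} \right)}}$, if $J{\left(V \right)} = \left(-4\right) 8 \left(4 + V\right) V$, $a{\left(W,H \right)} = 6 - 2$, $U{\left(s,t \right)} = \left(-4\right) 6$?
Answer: $\frac{83709}{1024} \approx 81.747$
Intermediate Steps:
$U{\left(s,t \right)} = -24$
$p{\left(I,F \right)} = I + 2 F$ ($p{\left(I,F \right)} = 2 F + I = I + 2 F$)
$a{\left(W,H \right)} = 4$ ($a{\left(W,H \right)} = 6 - 2 = 4$)
$J{\left(V \right)} = V \left(-128 - 32 V\right)$ ($J{\left(V \right)} = - 32 \left(4 + V\right) V = \left(-128 - 32 V\right) V = V \left(-128 - 32 V\right)$)
$- \frac{83709}{J{\left(a{\left(U{\left(-4,3 \right)},p{\left(S,2 \right)} \right)} \right)}} = - \frac{83709}{\left(-32\right) 4 \left(4 + 4\right)} = - \frac{83709}{\left(-32\right) 4 \cdot 8} = - \frac{83709}{-1024} = \left(-83709\right) \left(- \frac{1}{1024}\right) = \frac{83709}{1024}$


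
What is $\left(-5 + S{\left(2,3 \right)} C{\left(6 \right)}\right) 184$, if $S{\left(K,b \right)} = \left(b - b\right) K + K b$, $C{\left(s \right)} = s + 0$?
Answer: $5704$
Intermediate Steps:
$C{\left(s \right)} = s$
$S{\left(K,b \right)} = K b$ ($S{\left(K,b \right)} = 0 K + K b = 0 + K b = K b$)
$\left(-5 + S{\left(2,3 \right)} C{\left(6 \right)}\right) 184 = \left(-5 + 2 \cdot 3 \cdot 6\right) 184 = \left(-5 + 6 \cdot 6\right) 184 = \left(-5 + 36\right) 184 = 31 \cdot 184 = 5704$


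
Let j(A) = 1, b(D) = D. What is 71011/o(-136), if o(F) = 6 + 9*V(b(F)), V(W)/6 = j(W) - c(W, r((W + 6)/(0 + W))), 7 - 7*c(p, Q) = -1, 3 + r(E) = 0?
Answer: -497077/12 ≈ -41423.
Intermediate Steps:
r(E) = -3 (r(E) = -3 + 0 = -3)
c(p, Q) = 8/7 (c(p, Q) = 1 - ⅐*(-1) = 1 + ⅐ = 8/7)
V(W) = -6/7 (V(W) = 6*(1 - 1*8/7) = 6*(1 - 8/7) = 6*(-⅐) = -6/7)
o(F) = -12/7 (o(F) = 6 + 9*(-6/7) = 6 - 54/7 = -12/7)
71011/o(-136) = 71011/(-12/7) = 71011*(-7/12) = -497077/12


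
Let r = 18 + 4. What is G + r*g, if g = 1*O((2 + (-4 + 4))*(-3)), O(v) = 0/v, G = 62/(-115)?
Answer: -62/115 ≈ -0.53913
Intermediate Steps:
r = 22
G = -62/115 (G = 62*(-1/115) = -62/115 ≈ -0.53913)
O(v) = 0
g = 0 (g = 1*0 = 0)
G + r*g = -62/115 + 22*0 = -62/115 + 0 = -62/115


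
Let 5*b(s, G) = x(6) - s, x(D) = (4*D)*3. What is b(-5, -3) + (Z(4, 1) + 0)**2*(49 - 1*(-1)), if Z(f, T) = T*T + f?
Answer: 6327/5 ≈ 1265.4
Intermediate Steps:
Z(f, T) = f + T**2 (Z(f, T) = T**2 + f = f + T**2)
x(D) = 12*D
b(s, G) = 72/5 - s/5 (b(s, G) = (12*6 - s)/5 = (72 - s)/5 = 72/5 - s/5)
b(-5, -3) + (Z(4, 1) + 0)**2*(49 - 1*(-1)) = (72/5 - 1/5*(-5)) + ((4 + 1**2) + 0)**2*(49 - 1*(-1)) = (72/5 + 1) + ((4 + 1) + 0)**2*(49 + 1) = 77/5 + (5 + 0)**2*50 = 77/5 + 5**2*50 = 77/5 + 25*50 = 77/5 + 1250 = 6327/5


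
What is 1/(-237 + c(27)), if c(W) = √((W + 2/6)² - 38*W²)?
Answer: -2133/748115 - 3*I*√242594/748115 ≈ -0.0028512 - 0.0019751*I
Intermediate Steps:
c(W) = √((⅓ + W)² - 38*W²) (c(W) = √((W + 2*(⅙))² - 38*W²) = √((W + ⅓)² - 38*W²) = √((⅓ + W)² - 38*W²))
1/(-237 + c(27)) = 1/(-237 + √(1 - 333*27² + 6*27)/3) = 1/(-237 + √(1 - 333*729 + 162)/3) = 1/(-237 + √(1 - 242757 + 162)/3) = 1/(-237 + √(-242594)/3) = 1/(-237 + (I*√242594)/3) = 1/(-237 + I*√242594/3)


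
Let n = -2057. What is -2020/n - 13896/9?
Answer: -3173988/2057 ≈ -1543.0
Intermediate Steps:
-2020/n - 13896/9 = -2020/(-2057) - 13896/9 = -2020*(-1/2057) - 13896*1/9 = 2020/2057 - 1544 = -3173988/2057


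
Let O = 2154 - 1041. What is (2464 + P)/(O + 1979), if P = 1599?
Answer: 4063/3092 ≈ 1.3140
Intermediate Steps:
O = 1113
(2464 + P)/(O + 1979) = (2464 + 1599)/(1113 + 1979) = 4063/3092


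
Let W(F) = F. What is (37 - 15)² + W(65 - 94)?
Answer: 455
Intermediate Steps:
(37 - 15)² + W(65 - 94) = (37 - 15)² + (65 - 94) = 22² - 29 = 484 - 29 = 455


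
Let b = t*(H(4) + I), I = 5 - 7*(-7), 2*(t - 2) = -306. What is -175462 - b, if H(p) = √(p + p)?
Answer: -167308 + 302*√2 ≈ -1.6688e+5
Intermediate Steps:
H(p) = √2*√p (H(p) = √(2*p) = √2*√p)
t = -151 (t = 2 + (½)*(-306) = 2 - 153 = -151)
I = 54 (I = 5 + 49 = 54)
b = -8154 - 302*√2 (b = -151*(√2*√4 + 54) = -151*(√2*2 + 54) = -151*(2*√2 + 54) = -151*(54 + 2*√2) = -8154 - 302*√2 ≈ -8581.1)
-175462 - b = -175462 - (-8154 - 302*√2) = -175462 + (8154 + 302*√2) = -167308 + 302*√2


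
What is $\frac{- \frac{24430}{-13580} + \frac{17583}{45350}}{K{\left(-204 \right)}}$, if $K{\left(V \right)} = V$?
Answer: $- \frac{4809563}{448692900} \approx -0.010719$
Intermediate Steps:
$\frac{- \frac{24430}{-13580} + \frac{17583}{45350}}{K{\left(-204 \right)}} = \frac{- \frac{24430}{-13580} + \frac{17583}{45350}}{-204} = \left(\left(-24430\right) \left(- \frac{1}{13580}\right) + 17583 \cdot \frac{1}{45350}\right) \left(- \frac{1}{204}\right) = \left(\frac{349}{194} + \frac{17583}{45350}\right) \left(- \frac{1}{204}\right) = \frac{4809563}{2199475} \left(- \frac{1}{204}\right) = - \frac{4809563}{448692900}$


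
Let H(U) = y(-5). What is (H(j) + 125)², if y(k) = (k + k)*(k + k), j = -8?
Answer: 50625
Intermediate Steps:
y(k) = 4*k² (y(k) = (2*k)*(2*k) = 4*k²)
H(U) = 100 (H(U) = 4*(-5)² = 4*25 = 100)
(H(j) + 125)² = (100 + 125)² = 225² = 50625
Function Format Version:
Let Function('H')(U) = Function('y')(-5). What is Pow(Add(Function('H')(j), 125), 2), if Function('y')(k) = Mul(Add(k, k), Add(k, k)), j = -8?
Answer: 50625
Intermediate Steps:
Function('y')(k) = Mul(4, Pow(k, 2)) (Function('y')(k) = Mul(Mul(2, k), Mul(2, k)) = Mul(4, Pow(k, 2)))
Function('H')(U) = 100 (Function('H')(U) = Mul(4, Pow(-5, 2)) = Mul(4, 25) = 100)
Pow(Add(Function('H')(j), 125), 2) = Pow(Add(100, 125), 2) = Pow(225, 2) = 50625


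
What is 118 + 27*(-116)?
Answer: -3014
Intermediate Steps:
118 + 27*(-116) = 118 - 3132 = -3014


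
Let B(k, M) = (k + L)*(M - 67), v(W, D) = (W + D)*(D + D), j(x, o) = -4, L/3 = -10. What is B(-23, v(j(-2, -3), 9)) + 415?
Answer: -804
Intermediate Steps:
L = -30 (L = 3*(-10) = -30)
v(W, D) = 2*D*(D + W) (v(W, D) = (D + W)*(2*D) = 2*D*(D + W))
B(k, M) = (-67 + M)*(-30 + k) (B(k, M) = (k - 30)*(M - 67) = (-30 + k)*(-67 + M) = (-67 + M)*(-30 + k))
B(-23, v(j(-2, -3), 9)) + 415 = (2010 - 67*(-23) - 60*9*(9 - 4) + (2*9*(9 - 4))*(-23)) + 415 = (2010 + 1541 - 60*9*5 + (2*9*5)*(-23)) + 415 = (2010 + 1541 - 30*90 + 90*(-23)) + 415 = (2010 + 1541 - 2700 - 2070) + 415 = -1219 + 415 = -804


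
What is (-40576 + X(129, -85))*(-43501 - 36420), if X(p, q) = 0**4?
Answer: 3242874496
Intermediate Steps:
X(p, q) = 0
(-40576 + X(129, -85))*(-43501 - 36420) = (-40576 + 0)*(-43501 - 36420) = -40576*(-79921) = 3242874496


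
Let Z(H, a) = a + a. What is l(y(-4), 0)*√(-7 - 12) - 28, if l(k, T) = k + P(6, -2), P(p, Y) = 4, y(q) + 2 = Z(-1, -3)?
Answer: -28 - 4*I*√19 ≈ -28.0 - 17.436*I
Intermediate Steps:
Z(H, a) = 2*a
y(q) = -8 (y(q) = -2 + 2*(-3) = -2 - 6 = -8)
l(k, T) = 4 + k (l(k, T) = k + 4 = 4 + k)
l(y(-4), 0)*√(-7 - 12) - 28 = (4 - 8)*√(-7 - 12) - 28 = -4*I*√19 - 28 = -28 - 4*I*√19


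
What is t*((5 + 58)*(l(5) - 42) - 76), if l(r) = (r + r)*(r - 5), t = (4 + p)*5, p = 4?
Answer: -108880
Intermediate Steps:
t = 40 (t = (4 + 4)*5 = 8*5 = 40)
l(r) = 2*r*(-5 + r) (l(r) = (2*r)*(-5 + r) = 2*r*(-5 + r))
t*((5 + 58)*(l(5) - 42) - 76) = 40*((5 + 58)*(2*5*(-5 + 5) - 42) - 76) = 40*(63*(2*5*0 - 42) - 76) = 40*(63*(0 - 42) - 76) = 40*(63*(-42) - 76) = 40*(-2646 - 76) = 40*(-2722) = -108880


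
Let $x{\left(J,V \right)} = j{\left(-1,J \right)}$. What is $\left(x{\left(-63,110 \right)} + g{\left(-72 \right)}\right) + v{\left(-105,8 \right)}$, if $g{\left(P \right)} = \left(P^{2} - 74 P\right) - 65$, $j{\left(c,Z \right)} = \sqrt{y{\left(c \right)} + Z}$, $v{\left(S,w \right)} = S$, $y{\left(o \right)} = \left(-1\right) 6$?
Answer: $10342 + i \sqrt{69} \approx 10342.0 + 8.3066 i$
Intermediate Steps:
$y{\left(o \right)} = -6$
$j{\left(c,Z \right)} = \sqrt{-6 + Z}$
$x{\left(J,V \right)} = \sqrt{-6 + J}$
$g{\left(P \right)} = -65 + P^{2} - 74 P$
$\left(x{\left(-63,110 \right)} + g{\left(-72 \right)}\right) + v{\left(-105,8 \right)} = \left(\sqrt{-6 - 63} - \left(-5263 - 5184\right)\right) - 105 = \left(\sqrt{-69} + \left(-65 + 5184 + 5328\right)\right) - 105 = \left(i \sqrt{69} + 10447\right) - 105 = \left(10447 + i \sqrt{69}\right) - 105 = 10342 + i \sqrt{69}$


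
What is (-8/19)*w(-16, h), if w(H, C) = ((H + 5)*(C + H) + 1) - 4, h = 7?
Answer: -768/19 ≈ -40.421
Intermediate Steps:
w(H, C) = -3 + (5 + H)*(C + H) (w(H, C) = ((5 + H)*(C + H) + 1) - 4 = (1 + (5 + H)*(C + H)) - 4 = -3 + (5 + H)*(C + H))
(-8/19)*w(-16, h) = (-8/19)*(-3 + (-16)² + 5*7 + 5*(-16) + 7*(-16)) = (-8*1/19)*(-3 + 256 + 35 - 80 - 112) = -8/19*96 = -768/19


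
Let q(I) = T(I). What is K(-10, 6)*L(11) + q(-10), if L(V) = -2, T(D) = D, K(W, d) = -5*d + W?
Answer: 70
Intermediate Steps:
K(W, d) = W - 5*d
q(I) = I
K(-10, 6)*L(11) + q(-10) = (-10 - 5*6)*(-2) - 10 = (-10 - 30)*(-2) - 10 = -40*(-2) - 10 = 80 - 10 = 70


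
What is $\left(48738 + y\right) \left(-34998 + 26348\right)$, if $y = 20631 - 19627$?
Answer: $-430268300$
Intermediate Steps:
$y = 1004$ ($y = 20631 - 19627 = 1004$)
$\left(48738 + y\right) \left(-34998 + 26348\right) = \left(48738 + 1004\right) \left(-34998 + 26348\right) = 49742 \left(-8650\right) = -430268300$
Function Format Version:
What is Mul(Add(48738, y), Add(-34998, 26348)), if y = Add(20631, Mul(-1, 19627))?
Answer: -430268300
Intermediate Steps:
y = 1004 (y = Add(20631, -19627) = 1004)
Mul(Add(48738, y), Add(-34998, 26348)) = Mul(Add(48738, 1004), Add(-34998, 26348)) = Mul(49742, -8650) = -430268300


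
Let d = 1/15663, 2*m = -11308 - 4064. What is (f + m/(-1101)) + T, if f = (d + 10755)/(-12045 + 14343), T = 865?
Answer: 5790189381740/6604820829 ≈ 876.66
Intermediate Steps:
m = -7686 (m = (-11308 - 4064)/2 = (½)*(-15372) = -7686)
d = 1/15663 ≈ 6.3845e-5
f = 84227783/17996787 (f = (1/15663 + 10755)/(-12045 + 14343) = (168455566/15663)/2298 = (168455566/15663)*(1/2298) = 84227783/17996787 ≈ 4.6802)
(f + m/(-1101)) + T = (84227783/17996787 - 7686/(-1101)) + 865 = (84227783/17996787 - 7686*(-1/1101)) + 865 = (84227783/17996787 + 2562/367) + 865 = 77019364655/6604820829 + 865 = 5790189381740/6604820829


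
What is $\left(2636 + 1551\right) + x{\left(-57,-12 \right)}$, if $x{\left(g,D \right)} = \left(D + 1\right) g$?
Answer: $4814$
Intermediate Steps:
$x{\left(g,D \right)} = g \left(1 + D\right)$ ($x{\left(g,D \right)} = \left(1 + D\right) g = g \left(1 + D\right)$)
$\left(2636 + 1551\right) + x{\left(-57,-12 \right)} = \left(2636 + 1551\right) - 57 \left(1 - 12\right) = 4187 - -627 = 4187 + 627 = 4814$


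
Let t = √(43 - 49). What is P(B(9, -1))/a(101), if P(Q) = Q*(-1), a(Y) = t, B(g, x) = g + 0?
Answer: 3*I*√6/2 ≈ 3.6742*I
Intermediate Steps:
B(g, x) = g
t = I*√6 (t = √(-6) = I*√6 ≈ 2.4495*I)
a(Y) = I*√6
P(Q) = -Q
P(B(9, -1))/a(101) = (-1*9)/((I*√6)) = -(-3)*I*√6/2 = 3*I*√6/2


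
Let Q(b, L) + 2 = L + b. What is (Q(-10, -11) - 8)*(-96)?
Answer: 2976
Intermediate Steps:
Q(b, L) = -2 + L + b (Q(b, L) = -2 + (L + b) = -2 + L + b)
(Q(-10, -11) - 8)*(-96) = ((-2 - 11 - 10) - 8)*(-96) = (-23 - 8)*(-96) = -31*(-96) = 2976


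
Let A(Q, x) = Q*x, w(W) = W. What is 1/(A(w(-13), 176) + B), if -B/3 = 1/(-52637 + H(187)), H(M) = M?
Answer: -52450/120005597 ≈ -0.00043706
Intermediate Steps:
B = 3/52450 (B = -3/(-52637 + 187) = -3/(-52450) = -3*(-1/52450) = 3/52450 ≈ 5.7197e-5)
1/(A(w(-13), 176) + B) = 1/(-13*176 + 3/52450) = 1/(-2288 + 3/52450) = 1/(-120005597/52450) = -52450/120005597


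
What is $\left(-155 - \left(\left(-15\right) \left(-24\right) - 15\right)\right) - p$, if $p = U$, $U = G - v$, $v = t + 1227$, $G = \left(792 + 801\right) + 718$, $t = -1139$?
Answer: $-2723$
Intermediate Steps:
$G = 2311$ ($G = 1593 + 718 = 2311$)
$v = 88$ ($v = -1139 + 1227 = 88$)
$U = 2223$ ($U = 2311 - 88 = 2223$)
$p = 2223$
$\left(-155 - \left(\left(-15\right) \left(-24\right) - 15\right)\right) - p = \left(-155 - \left(\left(-15\right) \left(-24\right) - 15\right)\right) - 2223 = \left(-155 - \left(360 - 15\right)\right) - 2223 = \left(-155 - 345\right) - 2223 = -500 - 2223 = -2723$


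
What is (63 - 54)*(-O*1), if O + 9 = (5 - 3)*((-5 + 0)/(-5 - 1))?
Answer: 66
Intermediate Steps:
O = -22/3 (O = -9 + (5 - 3)*((-5 + 0)/(-5 - 1)) = -9 + 2*(-5/(-6)) = -9 + 2*(-5*(-⅙)) = -9 + 2*(⅚) = -9 + 5/3 = -22/3 ≈ -7.3333)
(63 - 54)*(-O*1) = (63 - 54)*(-1*(-22/3)*1) = 9*((22/3)*1) = 9*(22/3) = 66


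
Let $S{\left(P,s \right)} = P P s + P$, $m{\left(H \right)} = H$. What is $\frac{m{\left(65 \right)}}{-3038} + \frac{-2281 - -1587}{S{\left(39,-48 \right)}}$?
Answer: $- \frac{2634613}{221679822} \approx -0.011885$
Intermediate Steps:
$S{\left(P,s \right)} = P + s P^{2}$ ($S{\left(P,s \right)} = P^{2} s + P = s P^{2} + P = P + s P^{2}$)
$\frac{m{\left(65 \right)}}{-3038} + \frac{-2281 - -1587}{S{\left(39,-48 \right)}} = \frac{65}{-3038} + \frac{-2281 - -1587}{39 \left(1 + 39 \left(-48\right)\right)} = 65 \left(- \frac{1}{3038}\right) + \frac{-2281 + 1587}{39 \left(1 - 1872\right)} = - \frac{65}{3038} - \frac{694}{39 \left(-1871\right)} = - \frac{65}{3038} - \frac{694}{-72969} = - \frac{65}{3038} - - \frac{694}{72969} = - \frac{65}{3038} + \frac{694}{72969} = - \frac{2634613}{221679822}$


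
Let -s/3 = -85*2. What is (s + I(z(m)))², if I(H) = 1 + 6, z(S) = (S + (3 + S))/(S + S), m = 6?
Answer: 267289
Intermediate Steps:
z(S) = (3 + 2*S)/(2*S) (z(S) = (3 + 2*S)/((2*S)) = (3 + 2*S)*(1/(2*S)) = (3 + 2*S)/(2*S))
s = 510 (s = -(-51)*5*2 = -(-51)*10 = -3*(-170) = 510)
I(H) = 7
(s + I(z(m)))² = (510 + 7)² = 517² = 267289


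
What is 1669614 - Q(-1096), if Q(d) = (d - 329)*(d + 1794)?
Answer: 2664264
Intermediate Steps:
Q(d) = (-329 + d)*(1794 + d)
1669614 - Q(-1096) = 1669614 - (-590226 + (-1096)**2 + 1465*(-1096)) = 1669614 - (-590226 + 1201216 - 1605640) = 1669614 - 1*(-994650) = 1669614 + 994650 = 2664264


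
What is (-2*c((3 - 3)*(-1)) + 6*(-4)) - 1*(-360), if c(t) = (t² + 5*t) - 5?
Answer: 346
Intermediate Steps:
c(t) = -5 + t² + 5*t
(-2*c((3 - 3)*(-1)) + 6*(-4)) - 1*(-360) = (-2*(-5 + ((3 - 3)*(-1))² + 5*((3 - 3)*(-1))) + 6*(-4)) - 1*(-360) = (-2*(-5 + (0*(-1))² + 5*(0*(-1))) - 24) + 360 = (-2*(-5 + 0² + 5*0) - 24) + 360 = (-2*(-5 + 0 + 0) - 24) + 360 = (-2*(-5) - 24) + 360 = (10 - 24) + 360 = -14 + 360 = 346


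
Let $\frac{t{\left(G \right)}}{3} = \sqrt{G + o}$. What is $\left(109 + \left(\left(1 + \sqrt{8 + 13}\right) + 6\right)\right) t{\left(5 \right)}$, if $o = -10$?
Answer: $3 i \sqrt{5} \left(116 + \sqrt{21}\right) \approx 808.89 i$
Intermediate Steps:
$t{\left(G \right)} = 3 \sqrt{-10 + G}$ ($t{\left(G \right)} = 3 \sqrt{G - 10} = 3 \sqrt{-10 + G}$)
$\left(109 + \left(\left(1 + \sqrt{8 + 13}\right) + 6\right)\right) t{\left(5 \right)} = \left(109 + \left(\left(1 + \sqrt{8 + 13}\right) + 6\right)\right) 3 \sqrt{-10 + 5} = \left(109 + \left(\left(1 + \sqrt{21}\right) + 6\right)\right) 3 \sqrt{-5} = \left(109 + \left(7 + \sqrt{21}\right)\right) 3 i \sqrt{5} = \left(116 + \sqrt{21}\right) 3 i \sqrt{5} = 3 i \sqrt{5} \left(116 + \sqrt{21}\right)$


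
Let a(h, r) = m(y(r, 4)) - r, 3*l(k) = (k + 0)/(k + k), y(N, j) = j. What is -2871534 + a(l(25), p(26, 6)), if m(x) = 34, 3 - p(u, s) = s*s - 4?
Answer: -2871471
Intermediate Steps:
p(u, s) = 7 - s² (p(u, s) = 3 - (s*s - 4) = 3 - (s² - 4) = 3 - (-4 + s²) = 3 + (4 - s²) = 7 - s²)
l(k) = ⅙ (l(k) = ((k + 0)/(k + k))/3 = (k/((2*k)))/3 = (k*(1/(2*k)))/3 = (⅓)*(½) = ⅙)
a(h, r) = 34 - r
-2871534 + a(l(25), p(26, 6)) = -2871534 + (34 - (7 - 1*6²)) = -2871534 + (34 - (7 - 1*36)) = -2871534 + (34 - (7 - 36)) = -2871534 + (34 - 1*(-29)) = -2871534 + (34 + 29) = -2871534 + 63 = -2871471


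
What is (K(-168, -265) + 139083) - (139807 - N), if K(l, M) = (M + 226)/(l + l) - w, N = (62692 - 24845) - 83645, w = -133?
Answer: -5195555/112 ≈ -46389.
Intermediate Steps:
N = -45798 (N = 37847 - 83645 = -45798)
K(l, M) = 133 + (226 + M)/(2*l) (K(l, M) = (M + 226)/(l + l) - 1*(-133) = (226 + M)/((2*l)) + 133 = (226 + M)*(1/(2*l)) + 133 = (226 + M)/(2*l) + 133 = 133 + (226 + M)/(2*l))
(K(-168, -265) + 139083) - (139807 - N) = ((½)*(226 - 265 + 266*(-168))/(-168) + 139083) - (139807 - 1*(-45798)) = ((½)*(-1/168)*(226 - 265 - 44688) + 139083) - (139807 + 45798) = ((½)*(-1/168)*(-44727) + 139083) - 1*185605 = (14909/112 + 139083) - 185605 = 15592205/112 - 185605 = -5195555/112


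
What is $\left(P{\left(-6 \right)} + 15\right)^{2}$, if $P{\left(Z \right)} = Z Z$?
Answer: $2601$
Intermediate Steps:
$P{\left(Z \right)} = Z^{2}$
$\left(P{\left(-6 \right)} + 15\right)^{2} = \left(\left(-6\right)^{2} + 15\right)^{2} = \left(36 + 15\right)^{2} = 51^{2} = 2601$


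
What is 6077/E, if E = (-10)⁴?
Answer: 6077/10000 ≈ 0.60770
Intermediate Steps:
E = 10000
6077/E = 6077/10000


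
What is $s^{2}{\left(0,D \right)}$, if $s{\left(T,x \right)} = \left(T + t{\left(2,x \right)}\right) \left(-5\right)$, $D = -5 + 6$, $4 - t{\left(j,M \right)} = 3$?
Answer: $25$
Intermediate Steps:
$t{\left(j,M \right)} = 1$ ($t{\left(j,M \right)} = 4 - 3 = 1$)
$D = 1$
$s{\left(T,x \right)} = -5 - 5 T$ ($s{\left(T,x \right)} = \left(T + 1\right) \left(-5\right) = \left(1 + T\right) \left(-5\right) = -5 - 5 T$)
$s^{2}{\left(0,D \right)} = \left(-5 - 0\right)^{2} = \left(-5 + 0\right)^{2} = \left(-5\right)^{2} = 25$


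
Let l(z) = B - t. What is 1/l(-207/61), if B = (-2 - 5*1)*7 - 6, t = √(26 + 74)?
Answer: -1/65 ≈ -0.015385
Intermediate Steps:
t = 10 (t = √100 = 10)
B = -55 (B = (-2 - 5)*7 - 6 = -7*7 - 6 = -49 - 6 = -55)
l(z) = -65 (l(z) = -55 - 1*10 = -55 - 10 = -65)
1/l(-207/61) = 1/(-65) = -1/65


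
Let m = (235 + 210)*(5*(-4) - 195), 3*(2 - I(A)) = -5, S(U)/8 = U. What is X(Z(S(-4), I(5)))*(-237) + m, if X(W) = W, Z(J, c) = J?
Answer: -88091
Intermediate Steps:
S(U) = 8*U
I(A) = 11/3 (I(A) = 2 - 1/3*(-5) = 2 + 5/3 = 11/3)
m = -95675 (m = 445*(-20 - 195) = 445*(-215) = -95675)
X(Z(S(-4), I(5)))*(-237) + m = (8*(-4))*(-237) - 95675 = -32*(-237) - 95675 = 7584 - 95675 = -88091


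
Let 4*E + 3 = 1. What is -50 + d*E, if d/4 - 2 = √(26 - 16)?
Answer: -54 - 2*√10 ≈ -60.325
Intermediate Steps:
E = -½ (E = -¾ + (¼)*1 = -¾ + ¼ = -½ ≈ -0.50000)
d = 8 + 4*√10 (d = 8 + 4*√(26 - 16) = 8 + 4*√10 ≈ 20.649)
-50 + d*E = -50 + (8 + 4*√10)*(-½) = -50 + (-4 - 2*√10) = -54 - 2*√10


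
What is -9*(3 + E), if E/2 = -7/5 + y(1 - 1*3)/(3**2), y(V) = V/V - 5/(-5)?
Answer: -29/5 ≈ -5.8000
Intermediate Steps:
y(V) = 2 (y(V) = 1 - 5*(-1/5) = 1 + 1 = 2)
E = -106/45 (E = 2*(-7/5 + 2/(3**2)) = 2*(-7*1/5 + 2/9) = 2*(-7/5 + 2*(1/9)) = 2*(-7/5 + 2/9) = 2*(-53/45) = -106/45 ≈ -2.3556)
-9*(3 + E) = -9*(3 - 106/45) = -9*29/45 = -29/5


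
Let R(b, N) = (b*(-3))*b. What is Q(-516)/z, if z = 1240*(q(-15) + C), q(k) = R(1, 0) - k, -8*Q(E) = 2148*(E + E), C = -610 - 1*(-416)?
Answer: -69273/56420 ≈ -1.2278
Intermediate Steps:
C = -194 (C = -610 + 416 = -194)
R(b, N) = -3*b**2 (R(b, N) = (-3*b)*b = -3*b**2)
Q(E) = -537*E (Q(E) = -537*(E + E)/2 = -537*2*E/2 = -537*E)
q(k) = -3 - k (q(k) = -3*1**2 - k = -3*1 - k = -3 - k)
z = -225680 (z = 1240*((-3 - 1*(-15)) - 194) = 1240*((-3 + 15) - 194) = 1240*(12 - 194) = 1240*(-182) = -225680)
Q(-516)/z = -537*(-516)/(-225680) = 277092*(-1/225680) = -69273/56420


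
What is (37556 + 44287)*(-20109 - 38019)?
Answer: -4757369904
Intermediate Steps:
(37556 + 44287)*(-20109 - 38019) = 81843*(-58128) = -4757369904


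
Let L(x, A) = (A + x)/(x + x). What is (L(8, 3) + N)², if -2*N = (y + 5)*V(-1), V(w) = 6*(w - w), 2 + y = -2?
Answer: 121/256 ≈ 0.47266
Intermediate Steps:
L(x, A) = (A + x)/(2*x) (L(x, A) = (A + x)/((2*x)) = (A + x)*(1/(2*x)) = (A + x)/(2*x))
y = -4 (y = -2 - 2 = -4)
V(w) = 0 (V(w) = 6*0 = 0)
N = 0 (N = -(-4 + 5)*0/2 = -0/2 = -½*0 = 0)
(L(8, 3) + N)² = ((½)*(3 + 8)/8 + 0)² = ((½)*(⅛)*11 + 0)² = (11/16 + 0)² = (11/16)² = 121/256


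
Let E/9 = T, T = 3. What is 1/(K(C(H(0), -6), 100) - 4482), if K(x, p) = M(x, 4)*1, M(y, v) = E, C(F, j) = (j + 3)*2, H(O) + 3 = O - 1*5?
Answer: -1/4455 ≈ -0.00022447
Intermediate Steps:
H(O) = -8 + O (H(O) = -3 + (O - 1*5) = -3 + (O - 5) = -3 + (-5 + O) = -8 + O)
C(F, j) = 6 + 2*j (C(F, j) = (3 + j)*2 = 6 + 2*j)
E = 27 (E = 9*3 = 27)
M(y, v) = 27
K(x, p) = 27 (K(x, p) = 27*1 = 27)
1/(K(C(H(0), -6), 100) - 4482) = 1/(27 - 4482) = 1/(-4455) = -1/4455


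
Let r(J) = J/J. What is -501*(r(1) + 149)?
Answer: -75150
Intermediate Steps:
r(J) = 1
-501*(r(1) + 149) = -501*(1 + 149) = -501*150 = -75150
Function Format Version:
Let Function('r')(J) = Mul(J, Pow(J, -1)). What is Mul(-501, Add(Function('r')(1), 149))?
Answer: -75150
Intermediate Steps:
Function('r')(J) = 1
Mul(-501, Add(Function('r')(1), 149)) = Mul(-501, Add(1, 149)) = Mul(-501, 150) = -75150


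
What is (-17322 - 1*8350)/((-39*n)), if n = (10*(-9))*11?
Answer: -12836/19305 ≈ -0.66491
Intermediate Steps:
n = -990 (n = -90*11 = -990)
(-17322 - 1*8350)/((-39*n)) = (-17322 - 1*8350)/((-39*(-990))) = (-17322 - 8350)/38610 = -25672*1/38610 = -12836/19305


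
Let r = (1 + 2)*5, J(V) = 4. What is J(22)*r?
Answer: 60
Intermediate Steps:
r = 15 (r = 3*5 = 15)
J(22)*r = 4*15 = 60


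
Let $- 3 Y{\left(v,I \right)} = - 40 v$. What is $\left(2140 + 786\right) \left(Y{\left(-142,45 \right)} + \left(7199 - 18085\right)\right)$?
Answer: $- \frac{112176988}{3} \approx -3.7392 \cdot 10^{7}$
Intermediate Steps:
$Y{\left(v,I \right)} = \frac{40 v}{3}$ ($Y{\left(v,I \right)} = - \frac{\left(-40\right) v}{3} = \frac{40 v}{3}$)
$\left(2140 + 786\right) \left(Y{\left(-142,45 \right)} + \left(7199 - 18085\right)\right) = \left(2140 + 786\right) \left(\frac{40}{3} \left(-142\right) + \left(7199 - 18085\right)\right) = 2926 \left(- \frac{5680}{3} - 10886\right) = 2926 \left(- \frac{38338}{3}\right) = - \frac{112176988}{3}$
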